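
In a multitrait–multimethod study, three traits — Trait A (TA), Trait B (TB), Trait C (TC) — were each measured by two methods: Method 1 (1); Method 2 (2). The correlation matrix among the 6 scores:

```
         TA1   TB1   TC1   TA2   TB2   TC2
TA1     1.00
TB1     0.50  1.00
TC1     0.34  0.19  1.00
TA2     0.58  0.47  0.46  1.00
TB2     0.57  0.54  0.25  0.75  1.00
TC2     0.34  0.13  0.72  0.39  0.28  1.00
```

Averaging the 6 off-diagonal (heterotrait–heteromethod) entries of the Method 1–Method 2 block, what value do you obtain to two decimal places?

HTHM values (method 1 × method 2): 0.57, 0.34, 0.47, 0.13, 0.46, 0.25; mean = 2.22/6 = 0.37.

0.37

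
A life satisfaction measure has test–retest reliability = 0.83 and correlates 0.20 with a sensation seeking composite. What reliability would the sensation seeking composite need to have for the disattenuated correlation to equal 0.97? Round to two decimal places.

r_true = r_obs / √(r_xx · r_yy) ⇒ 0.97 = 0.20 / √(0.83 · r_yy).
√(0.83 · r_yy) = 0.20 / 0.97 = 0.2062; 0.83 · r_yy = 0.0425; r_yy = 0.0425 / 0.83 ≈ 0.05.

0.05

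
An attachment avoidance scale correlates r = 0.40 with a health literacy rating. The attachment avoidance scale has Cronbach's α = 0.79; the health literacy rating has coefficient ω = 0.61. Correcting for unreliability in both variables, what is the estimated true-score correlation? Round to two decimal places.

0.58

r_true = r_obs / √(r_xx · r_yy) = 0.40 / √(0.79 × 0.61) = 0.40 / √0.4819 = 0.40 / 0.6942 ≈ 0.58.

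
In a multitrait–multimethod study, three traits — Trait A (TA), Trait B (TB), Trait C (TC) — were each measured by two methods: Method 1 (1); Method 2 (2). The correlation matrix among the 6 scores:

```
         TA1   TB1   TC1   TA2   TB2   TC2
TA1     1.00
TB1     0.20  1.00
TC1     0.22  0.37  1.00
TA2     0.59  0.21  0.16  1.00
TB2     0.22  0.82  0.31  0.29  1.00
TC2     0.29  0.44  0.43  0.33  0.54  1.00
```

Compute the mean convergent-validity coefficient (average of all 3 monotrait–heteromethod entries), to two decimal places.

0.61

Convergent values: 0.59, 0.82, 0.43; mean = 1.84/3 = 0.61.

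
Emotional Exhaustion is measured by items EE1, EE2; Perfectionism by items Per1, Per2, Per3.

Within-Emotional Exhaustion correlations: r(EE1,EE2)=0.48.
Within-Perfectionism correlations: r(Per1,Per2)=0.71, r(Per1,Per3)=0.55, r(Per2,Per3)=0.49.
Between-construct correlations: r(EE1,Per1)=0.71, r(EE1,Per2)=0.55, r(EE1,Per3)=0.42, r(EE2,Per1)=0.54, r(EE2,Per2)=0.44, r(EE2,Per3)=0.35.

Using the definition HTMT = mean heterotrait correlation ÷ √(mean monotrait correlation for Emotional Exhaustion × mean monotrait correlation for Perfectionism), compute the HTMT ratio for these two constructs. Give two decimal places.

Between-construct mean = 3.01/6 = 0.5017.
Mean within-EE = 0.48/1 = 0.4800; mean within-Per = 1.75/3 = 0.5833.
Geometric mean = √(0.4800 × 0.5833) = 0.5291.
HTMT = 0.5017 / 0.5291 = 0.95.

0.95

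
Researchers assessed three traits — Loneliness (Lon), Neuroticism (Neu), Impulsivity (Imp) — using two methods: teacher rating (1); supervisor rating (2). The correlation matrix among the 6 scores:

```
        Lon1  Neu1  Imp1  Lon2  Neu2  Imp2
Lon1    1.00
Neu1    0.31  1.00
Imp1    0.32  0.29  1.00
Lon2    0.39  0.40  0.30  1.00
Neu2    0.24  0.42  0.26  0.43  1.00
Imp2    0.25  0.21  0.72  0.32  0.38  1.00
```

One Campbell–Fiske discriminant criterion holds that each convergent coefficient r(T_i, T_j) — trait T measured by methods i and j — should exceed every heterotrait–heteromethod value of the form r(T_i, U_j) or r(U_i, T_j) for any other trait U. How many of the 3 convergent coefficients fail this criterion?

1

Convergent coefficients and their comparison sets:
Lon (methods 1·2): 0.39 vs {0.24, 0.40, 0.25, 0.30} → fail.
Neu (methods 1·2): 0.42 vs {0.40, 0.24, 0.21, 0.26} → pass.
Imp (methods 1·2): 0.72 vs {0.30, 0.25, 0.26, 0.21} → pass.
1 of 3 fail.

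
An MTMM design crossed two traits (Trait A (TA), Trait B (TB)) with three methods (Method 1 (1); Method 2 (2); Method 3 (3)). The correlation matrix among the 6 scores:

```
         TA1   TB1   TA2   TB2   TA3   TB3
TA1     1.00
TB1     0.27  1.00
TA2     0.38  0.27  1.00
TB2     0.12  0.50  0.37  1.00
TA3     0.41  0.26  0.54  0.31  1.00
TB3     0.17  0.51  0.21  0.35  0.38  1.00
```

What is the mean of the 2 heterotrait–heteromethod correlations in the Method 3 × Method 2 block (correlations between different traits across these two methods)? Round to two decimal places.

HTHM values (method 3 × method 2): 0.31, 0.21; mean = 0.52/2 = 0.26.

0.26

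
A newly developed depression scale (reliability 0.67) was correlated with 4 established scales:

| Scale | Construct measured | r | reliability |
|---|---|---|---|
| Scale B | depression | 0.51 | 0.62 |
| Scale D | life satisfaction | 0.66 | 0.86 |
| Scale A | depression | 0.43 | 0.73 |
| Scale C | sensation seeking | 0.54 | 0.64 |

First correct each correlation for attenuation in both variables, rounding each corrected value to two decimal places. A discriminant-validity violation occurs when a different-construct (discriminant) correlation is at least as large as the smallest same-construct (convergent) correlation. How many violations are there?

Disattenuated r (r / √(r_scale · r_new)):
  Scale B (conv): 0.51 / √(0.62·0.67) = 0.79
  Scale D (disc): 0.66 / √(0.86·0.67) = 0.87
  Scale A (conv): 0.43 / √(0.73·0.67) = 0.61
  Scale C (disc): 0.54 / √(0.64·0.67) = 0.82
Smallest convergent = 0.61. Discriminant values: 0.87, 0.82; count ≥ 0.61 → 2.

2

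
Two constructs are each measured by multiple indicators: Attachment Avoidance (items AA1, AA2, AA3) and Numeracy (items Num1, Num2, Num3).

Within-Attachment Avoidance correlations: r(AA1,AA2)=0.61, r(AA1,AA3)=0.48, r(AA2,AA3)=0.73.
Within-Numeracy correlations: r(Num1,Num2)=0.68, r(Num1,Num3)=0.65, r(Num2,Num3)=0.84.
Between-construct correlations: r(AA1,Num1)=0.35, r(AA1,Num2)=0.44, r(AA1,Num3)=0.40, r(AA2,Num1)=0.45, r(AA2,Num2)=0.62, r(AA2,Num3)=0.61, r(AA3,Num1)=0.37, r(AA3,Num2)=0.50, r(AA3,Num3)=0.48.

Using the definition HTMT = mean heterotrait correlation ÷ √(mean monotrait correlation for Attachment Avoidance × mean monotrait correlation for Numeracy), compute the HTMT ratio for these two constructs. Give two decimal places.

0.71

Between-construct mean = 4.22/9 = 0.4689.
Mean within-AA = 1.82/3 = 0.6067; mean within-Num = 2.17/3 = 0.7233.
Geometric mean = √(0.6067 × 0.7233) = 0.6624.
HTMT = 0.4689 / 0.6624 = 0.71.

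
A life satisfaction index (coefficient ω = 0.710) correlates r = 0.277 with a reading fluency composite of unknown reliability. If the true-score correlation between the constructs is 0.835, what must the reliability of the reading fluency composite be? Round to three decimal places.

0.155

r_true = r_obs / √(r_xx · r_yy) ⇒ 0.835 = 0.277 / √(0.710 · r_yy).
√(0.710 · r_yy) = 0.277 / 0.835 = 0.3317; 0.710 · r_yy = 0.1100; r_yy = 0.1100 / 0.710 ≈ 0.155.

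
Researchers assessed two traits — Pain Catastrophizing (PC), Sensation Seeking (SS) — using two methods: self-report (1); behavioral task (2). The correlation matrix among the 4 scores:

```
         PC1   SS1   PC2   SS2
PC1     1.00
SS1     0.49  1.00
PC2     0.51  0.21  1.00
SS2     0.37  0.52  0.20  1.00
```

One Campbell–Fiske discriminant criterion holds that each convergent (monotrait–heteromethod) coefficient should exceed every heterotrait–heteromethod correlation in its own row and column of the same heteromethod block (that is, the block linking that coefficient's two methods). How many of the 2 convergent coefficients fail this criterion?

0

Convergent coefficients and their comparison sets:
PC (methods 1·2): 0.51 vs {0.37, 0.21} → pass.
SS (methods 1·2): 0.52 vs {0.21, 0.37} → pass.
0 of 2 fail.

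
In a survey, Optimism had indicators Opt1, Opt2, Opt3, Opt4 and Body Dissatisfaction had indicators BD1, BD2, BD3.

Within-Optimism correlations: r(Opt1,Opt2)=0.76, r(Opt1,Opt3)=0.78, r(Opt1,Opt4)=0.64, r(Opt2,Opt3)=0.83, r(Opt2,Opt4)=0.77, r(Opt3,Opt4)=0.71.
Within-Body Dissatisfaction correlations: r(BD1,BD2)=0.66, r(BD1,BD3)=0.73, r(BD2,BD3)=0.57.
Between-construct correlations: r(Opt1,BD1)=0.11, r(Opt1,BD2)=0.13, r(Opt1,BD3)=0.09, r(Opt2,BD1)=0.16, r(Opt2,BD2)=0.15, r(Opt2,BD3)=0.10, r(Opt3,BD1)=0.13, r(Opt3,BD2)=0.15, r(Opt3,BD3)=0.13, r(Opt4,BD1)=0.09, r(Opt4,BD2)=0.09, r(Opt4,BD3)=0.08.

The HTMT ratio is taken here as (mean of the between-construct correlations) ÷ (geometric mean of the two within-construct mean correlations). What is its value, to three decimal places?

Mean heterotrait r = 1.41/12 = 0.1175.
Mean within-Opt = 4.49/6 = 0.7483; mean within-BD = 1.96/3 = 0.6533.
Geometric mean = √(0.7483 × 0.6533) = 0.6992.
HTMT = 0.1175 / 0.6992 = 0.168.

0.168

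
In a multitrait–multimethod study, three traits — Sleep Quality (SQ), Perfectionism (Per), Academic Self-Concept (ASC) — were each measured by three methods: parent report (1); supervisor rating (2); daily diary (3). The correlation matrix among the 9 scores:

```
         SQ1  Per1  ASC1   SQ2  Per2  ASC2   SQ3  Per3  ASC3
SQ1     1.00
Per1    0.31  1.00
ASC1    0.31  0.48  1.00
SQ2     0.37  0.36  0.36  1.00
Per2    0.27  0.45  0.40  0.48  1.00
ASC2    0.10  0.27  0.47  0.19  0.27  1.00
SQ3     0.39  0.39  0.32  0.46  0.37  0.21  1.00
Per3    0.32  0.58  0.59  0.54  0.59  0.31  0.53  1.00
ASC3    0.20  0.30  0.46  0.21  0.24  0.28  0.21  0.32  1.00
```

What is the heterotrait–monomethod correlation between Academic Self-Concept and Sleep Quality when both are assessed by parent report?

Different traits, same method: r(ASC1, SQ1) = 0.31.

0.31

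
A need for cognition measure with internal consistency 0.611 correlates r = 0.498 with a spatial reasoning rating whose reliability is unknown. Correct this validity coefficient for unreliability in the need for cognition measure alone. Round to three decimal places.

0.637

Single correction: r_c = r_obs / √r_xx = 0.498 / √0.611 = 0.498 / 0.7817 ≈ 0.637.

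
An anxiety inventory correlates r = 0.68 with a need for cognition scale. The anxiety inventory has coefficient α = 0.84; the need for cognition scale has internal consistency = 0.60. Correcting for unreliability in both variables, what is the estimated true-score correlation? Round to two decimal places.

0.96

r_true = r_obs / √(r_xx · r_yy) = 0.68 / √(0.84 × 0.60) = 0.68 / √0.5040 = 0.68 / 0.7099 ≈ 0.96.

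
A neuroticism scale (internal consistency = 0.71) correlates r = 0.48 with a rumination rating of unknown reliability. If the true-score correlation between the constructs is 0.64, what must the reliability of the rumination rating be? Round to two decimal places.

0.79

r_true = r_obs / √(r_xx · r_yy) ⇒ 0.64 = 0.48 / √(0.71 · r_yy).
√(0.71 · r_yy) = 0.48 / 0.64 = 0.7500; 0.71 · r_yy = 0.5625; r_yy = 0.5625 / 0.71 ≈ 0.79.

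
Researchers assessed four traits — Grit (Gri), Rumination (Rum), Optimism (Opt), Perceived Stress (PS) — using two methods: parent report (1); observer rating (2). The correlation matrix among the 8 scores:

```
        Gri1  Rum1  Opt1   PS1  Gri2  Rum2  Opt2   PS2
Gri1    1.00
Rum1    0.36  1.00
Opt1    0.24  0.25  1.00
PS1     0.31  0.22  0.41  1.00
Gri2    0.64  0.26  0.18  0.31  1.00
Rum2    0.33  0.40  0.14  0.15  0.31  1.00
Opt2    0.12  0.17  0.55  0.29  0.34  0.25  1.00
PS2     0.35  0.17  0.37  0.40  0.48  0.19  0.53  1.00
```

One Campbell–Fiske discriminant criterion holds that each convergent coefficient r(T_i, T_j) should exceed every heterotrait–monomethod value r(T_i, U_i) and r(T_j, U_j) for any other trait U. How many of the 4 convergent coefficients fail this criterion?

Each convergent coefficient versus the relevant comparison correlations:
Gri (methods 1·2): 0.64 vs {0.36, 0.31, 0.24, 0.34, 0.31, 0.48} → pass.
Rum (methods 1·2): 0.40 vs {0.36, 0.31, 0.25, 0.25, 0.22, 0.19} → pass.
Opt (methods 1·2): 0.55 vs {0.24, 0.34, 0.25, 0.25, 0.41, 0.53} → pass.
PS (methods 1·2): 0.40 vs {0.31, 0.48, 0.22, 0.19, 0.41, 0.53} → fail.
1 of 4 fail.

1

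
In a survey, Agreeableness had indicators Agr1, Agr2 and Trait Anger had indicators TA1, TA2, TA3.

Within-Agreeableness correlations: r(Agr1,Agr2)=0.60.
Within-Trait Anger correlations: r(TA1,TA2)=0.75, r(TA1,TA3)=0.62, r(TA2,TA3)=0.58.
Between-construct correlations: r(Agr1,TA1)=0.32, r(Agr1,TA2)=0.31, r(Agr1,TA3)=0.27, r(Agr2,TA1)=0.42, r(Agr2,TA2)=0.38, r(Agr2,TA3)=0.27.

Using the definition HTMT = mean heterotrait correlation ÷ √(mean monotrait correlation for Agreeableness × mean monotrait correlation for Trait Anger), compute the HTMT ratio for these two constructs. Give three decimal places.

0.526

Mean between = 1.97/6 = 0.3283.
Mean within-Agr = 0.60/1 = 0.6000; mean within-TA = 1.95/3 = 0.6500.
Geometric mean = √(0.6000 × 0.6500) = 0.6245.
HTMT = 0.3283 / 0.6245 = 0.526.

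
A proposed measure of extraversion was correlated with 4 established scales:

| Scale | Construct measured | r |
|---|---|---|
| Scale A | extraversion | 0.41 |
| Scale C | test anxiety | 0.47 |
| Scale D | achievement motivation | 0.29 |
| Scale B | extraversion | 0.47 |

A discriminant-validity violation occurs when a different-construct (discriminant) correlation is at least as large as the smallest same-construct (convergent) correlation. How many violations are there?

Convergent (same construct = extraversion): Scale A, Scale B.
Smallest convergent = 0.41. Discriminant values: 0.47, 0.29; count ≥ 0.41 → 1.

1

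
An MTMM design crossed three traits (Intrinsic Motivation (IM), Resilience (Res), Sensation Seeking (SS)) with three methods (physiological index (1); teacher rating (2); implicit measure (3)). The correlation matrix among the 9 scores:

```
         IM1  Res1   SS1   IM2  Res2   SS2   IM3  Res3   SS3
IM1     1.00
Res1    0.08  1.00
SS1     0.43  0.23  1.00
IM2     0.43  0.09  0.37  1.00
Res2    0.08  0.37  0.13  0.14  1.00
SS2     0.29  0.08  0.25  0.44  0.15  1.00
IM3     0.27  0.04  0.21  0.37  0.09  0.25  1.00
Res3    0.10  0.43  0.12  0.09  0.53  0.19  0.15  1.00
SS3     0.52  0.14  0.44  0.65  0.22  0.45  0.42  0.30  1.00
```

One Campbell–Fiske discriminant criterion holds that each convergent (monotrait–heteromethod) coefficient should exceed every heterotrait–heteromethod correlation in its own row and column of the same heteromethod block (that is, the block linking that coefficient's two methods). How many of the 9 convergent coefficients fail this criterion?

Each convergent coefficient versus the relevant comparison correlations:
IM (methods 1·2): 0.43 vs {0.08, 0.09, 0.29, 0.37} → pass.
IM (methods 1·3): 0.27 vs {0.10, 0.04, 0.52, 0.21} → fail.
IM (methods 2·3): 0.37 vs {0.09, 0.09, 0.65, 0.25} → fail.
Res (methods 1·2): 0.37 vs {0.09, 0.08, 0.08, 0.13} → pass.
Res (methods 1·3): 0.43 vs {0.04, 0.10, 0.14, 0.12} → pass.
Res (methods 2·3): 0.53 vs {0.09, 0.09, 0.22, 0.19} → pass.
SS (methods 1·2): 0.25 vs {0.37, 0.29, 0.13, 0.08} → fail.
SS (methods 1·3): 0.44 vs {0.21, 0.52, 0.12, 0.14} → fail.
SS (methods 2·3): 0.45 vs {0.25, 0.65, 0.19, 0.22} → fail.
5 of 9 fail.

5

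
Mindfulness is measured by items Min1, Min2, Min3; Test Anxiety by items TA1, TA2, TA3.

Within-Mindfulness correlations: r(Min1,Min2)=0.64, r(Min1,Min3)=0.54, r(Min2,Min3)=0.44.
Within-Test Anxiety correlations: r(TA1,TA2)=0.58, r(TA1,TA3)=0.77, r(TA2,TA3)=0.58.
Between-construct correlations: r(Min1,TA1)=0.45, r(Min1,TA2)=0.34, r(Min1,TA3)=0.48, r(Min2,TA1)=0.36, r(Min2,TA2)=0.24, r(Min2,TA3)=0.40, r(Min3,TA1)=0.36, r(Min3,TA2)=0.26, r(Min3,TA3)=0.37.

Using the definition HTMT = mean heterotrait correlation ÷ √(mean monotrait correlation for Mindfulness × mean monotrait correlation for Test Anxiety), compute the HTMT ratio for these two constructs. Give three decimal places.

0.615

Mean heterotrait r = 3.26/9 = 0.3622.
Mean within-Min = 1.62/3 = 0.5400; mean within-TA = 1.93/3 = 0.6433.
Geometric mean = √(0.5400 × 0.6433) = 0.5894.
HTMT = 0.3622 / 0.5894 = 0.615.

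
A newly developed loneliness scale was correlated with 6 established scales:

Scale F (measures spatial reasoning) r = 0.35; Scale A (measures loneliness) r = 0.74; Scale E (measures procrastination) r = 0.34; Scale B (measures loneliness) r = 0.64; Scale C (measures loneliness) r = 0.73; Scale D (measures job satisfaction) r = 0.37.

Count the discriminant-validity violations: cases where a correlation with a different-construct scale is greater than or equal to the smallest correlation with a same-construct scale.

Convergent (same construct = loneliness): Scale A, Scale B, Scale C.
Smallest convergent = 0.64. Discriminant values: 0.35, 0.34, 0.37; count ≥ 0.64 → 0.

0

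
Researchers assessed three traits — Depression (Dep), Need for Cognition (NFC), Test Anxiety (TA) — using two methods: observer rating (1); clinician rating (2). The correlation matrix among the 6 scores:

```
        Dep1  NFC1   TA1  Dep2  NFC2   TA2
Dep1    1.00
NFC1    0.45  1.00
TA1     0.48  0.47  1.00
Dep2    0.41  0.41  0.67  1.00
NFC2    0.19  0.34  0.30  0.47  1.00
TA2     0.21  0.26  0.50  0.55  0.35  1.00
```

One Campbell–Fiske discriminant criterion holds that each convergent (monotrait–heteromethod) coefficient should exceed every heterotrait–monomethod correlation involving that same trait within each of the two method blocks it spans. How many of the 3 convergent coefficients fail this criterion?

Checking each validity diagonal entry against its comparison values:
Dep (methods 1·2): 0.41 vs {0.45, 0.47, 0.48, 0.55} → fail.
NFC (methods 1·2): 0.34 vs {0.45, 0.47, 0.47, 0.35} → fail.
TA (methods 1·2): 0.50 vs {0.48, 0.55, 0.47, 0.35} → fail.
3 of 3 fail.

3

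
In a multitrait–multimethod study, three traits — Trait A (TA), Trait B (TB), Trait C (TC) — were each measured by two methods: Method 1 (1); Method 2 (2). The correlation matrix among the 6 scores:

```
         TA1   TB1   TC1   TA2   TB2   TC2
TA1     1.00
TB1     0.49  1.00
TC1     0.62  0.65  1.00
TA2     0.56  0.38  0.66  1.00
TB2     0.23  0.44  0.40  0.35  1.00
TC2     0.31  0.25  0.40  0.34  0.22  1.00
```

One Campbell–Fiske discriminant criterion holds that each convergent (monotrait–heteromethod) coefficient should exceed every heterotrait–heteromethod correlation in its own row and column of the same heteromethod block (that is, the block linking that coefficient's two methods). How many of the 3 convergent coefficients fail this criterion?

2

Checking each validity diagonal entry against its comparison values:
TA (methods 1·2): 0.56 vs {0.23, 0.38, 0.31, 0.66} → fail.
TB (methods 1·2): 0.44 vs {0.38, 0.23, 0.25, 0.40} → pass.
TC (methods 1·2): 0.40 vs {0.66, 0.31, 0.40, 0.25} → fail.
2 of 3 fail.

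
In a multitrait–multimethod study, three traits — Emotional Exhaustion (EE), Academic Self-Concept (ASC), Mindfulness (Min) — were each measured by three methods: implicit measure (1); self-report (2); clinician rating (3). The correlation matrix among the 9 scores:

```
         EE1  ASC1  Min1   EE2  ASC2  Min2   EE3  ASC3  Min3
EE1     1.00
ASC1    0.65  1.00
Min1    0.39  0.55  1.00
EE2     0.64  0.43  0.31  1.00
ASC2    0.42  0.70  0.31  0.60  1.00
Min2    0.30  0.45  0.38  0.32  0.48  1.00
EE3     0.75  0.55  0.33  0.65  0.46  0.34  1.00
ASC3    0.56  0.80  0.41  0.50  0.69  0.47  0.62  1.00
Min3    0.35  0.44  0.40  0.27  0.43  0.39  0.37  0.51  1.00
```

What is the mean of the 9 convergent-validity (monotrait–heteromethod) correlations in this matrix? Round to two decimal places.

0.60

Convergent values: 0.64, 0.75, 0.65, 0.70, 0.80, 0.69, 0.38, 0.40, 0.39; mean = 5.40/9 = 0.60.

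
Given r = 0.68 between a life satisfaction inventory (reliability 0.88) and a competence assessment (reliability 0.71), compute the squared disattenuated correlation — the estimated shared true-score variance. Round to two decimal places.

Disattenuated r = 0.68 / √(0.88 × 0.71) = 0.68 / 0.7904 = 0.8603.
Shared true-score variance = 0.8603² = 0.7401 ≈ 0.74.

0.74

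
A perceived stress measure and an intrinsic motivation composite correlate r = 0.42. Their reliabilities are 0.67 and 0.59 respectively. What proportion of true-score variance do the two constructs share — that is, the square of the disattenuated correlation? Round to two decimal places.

Disattenuated r = 0.42 / √(0.67 × 0.59) = 0.42 / 0.6287 = 0.6680.
Shared true-score variance = 0.6680² = 0.4462 ≈ 0.45.

0.45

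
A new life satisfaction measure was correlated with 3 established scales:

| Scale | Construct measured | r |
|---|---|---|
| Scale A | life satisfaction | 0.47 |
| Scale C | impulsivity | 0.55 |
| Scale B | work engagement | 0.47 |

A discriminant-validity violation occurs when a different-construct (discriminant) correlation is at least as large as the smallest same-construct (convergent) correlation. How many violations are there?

Convergent (same construct = life satisfaction): Scale A.
Smallest convergent = 0.47. Discriminant values: 0.55, 0.47; count ≥ 0.47 → 2.

2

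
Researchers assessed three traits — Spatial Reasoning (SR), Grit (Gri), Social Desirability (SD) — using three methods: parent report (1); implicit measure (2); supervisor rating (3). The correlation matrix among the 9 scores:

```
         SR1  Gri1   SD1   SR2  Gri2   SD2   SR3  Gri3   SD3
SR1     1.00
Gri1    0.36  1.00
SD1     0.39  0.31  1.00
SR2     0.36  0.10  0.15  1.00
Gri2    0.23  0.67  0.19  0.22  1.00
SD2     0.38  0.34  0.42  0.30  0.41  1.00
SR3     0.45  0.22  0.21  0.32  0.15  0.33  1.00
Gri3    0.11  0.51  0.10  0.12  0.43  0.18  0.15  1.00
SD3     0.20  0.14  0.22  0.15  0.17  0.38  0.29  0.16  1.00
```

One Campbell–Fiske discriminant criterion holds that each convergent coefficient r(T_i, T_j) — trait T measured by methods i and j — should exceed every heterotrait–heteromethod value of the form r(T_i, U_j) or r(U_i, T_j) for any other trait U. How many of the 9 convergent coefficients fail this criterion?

2

Each convergent coefficient versus the relevant comparison correlations:
SR (methods 1·2): 0.36 vs {0.23, 0.10, 0.38, 0.15} → fail.
SR (methods 1·3): 0.45 vs {0.11, 0.22, 0.20, 0.21} → pass.
SR (methods 2·3): 0.32 vs {0.12, 0.15, 0.15, 0.33} → fail.
Gri (methods 1·2): 0.67 vs {0.10, 0.23, 0.34, 0.19} → pass.
Gri (methods 1·3): 0.51 vs {0.22, 0.11, 0.14, 0.10} → pass.
Gri (methods 2·3): 0.43 vs {0.15, 0.12, 0.17, 0.18} → pass.
SD (methods 1·2): 0.42 vs {0.15, 0.38, 0.19, 0.34} → pass.
SD (methods 1·3): 0.22 vs {0.21, 0.20, 0.10, 0.14} → pass.
SD (methods 2·3): 0.38 vs {0.33, 0.15, 0.18, 0.17} → pass.
2 of 9 fail.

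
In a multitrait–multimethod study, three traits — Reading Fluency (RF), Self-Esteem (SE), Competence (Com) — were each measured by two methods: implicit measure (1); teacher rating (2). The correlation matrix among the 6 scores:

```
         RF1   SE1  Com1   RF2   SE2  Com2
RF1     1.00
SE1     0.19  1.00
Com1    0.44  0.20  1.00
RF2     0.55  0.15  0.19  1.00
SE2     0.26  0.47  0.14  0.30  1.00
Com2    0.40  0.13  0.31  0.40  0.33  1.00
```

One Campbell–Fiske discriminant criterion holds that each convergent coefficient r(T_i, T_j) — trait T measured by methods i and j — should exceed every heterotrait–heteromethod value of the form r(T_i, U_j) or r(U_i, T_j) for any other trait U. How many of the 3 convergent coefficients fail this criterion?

Each convergent coefficient versus the relevant comparison correlations:
RF (methods 1·2): 0.55 vs {0.26, 0.15, 0.40, 0.19} → pass.
SE (methods 1·2): 0.47 vs {0.15, 0.26, 0.13, 0.14} → pass.
Com (methods 1·2): 0.31 vs {0.19, 0.40, 0.14, 0.13} → fail.
1 of 3 fail.

1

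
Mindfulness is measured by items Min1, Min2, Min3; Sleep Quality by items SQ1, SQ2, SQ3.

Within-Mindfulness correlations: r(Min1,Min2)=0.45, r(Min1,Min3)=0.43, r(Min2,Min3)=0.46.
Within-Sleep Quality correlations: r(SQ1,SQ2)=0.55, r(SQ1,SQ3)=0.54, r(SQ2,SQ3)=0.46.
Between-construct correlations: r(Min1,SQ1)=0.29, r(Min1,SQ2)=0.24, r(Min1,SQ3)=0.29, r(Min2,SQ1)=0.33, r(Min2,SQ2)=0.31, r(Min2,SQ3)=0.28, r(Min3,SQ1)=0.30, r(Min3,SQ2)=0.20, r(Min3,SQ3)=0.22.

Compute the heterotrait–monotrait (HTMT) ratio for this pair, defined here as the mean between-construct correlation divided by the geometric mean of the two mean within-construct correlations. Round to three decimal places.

0.569

Mean between = 2.46/9 = 0.2733.
Mean within-Min = 1.34/3 = 0.4467; mean within-SQ = 1.55/3 = 0.5167.
Geometric mean = √(0.4467 × 0.5167) = 0.4804.
HTMT = 0.2733 / 0.4804 = 0.569.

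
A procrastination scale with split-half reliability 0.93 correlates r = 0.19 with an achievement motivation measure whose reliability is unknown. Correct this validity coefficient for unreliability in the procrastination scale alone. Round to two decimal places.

0.20

Single correction: r_c = r_obs / √r_xx = 0.19 / √0.93 = 0.19 / 0.9644 ≈ 0.20.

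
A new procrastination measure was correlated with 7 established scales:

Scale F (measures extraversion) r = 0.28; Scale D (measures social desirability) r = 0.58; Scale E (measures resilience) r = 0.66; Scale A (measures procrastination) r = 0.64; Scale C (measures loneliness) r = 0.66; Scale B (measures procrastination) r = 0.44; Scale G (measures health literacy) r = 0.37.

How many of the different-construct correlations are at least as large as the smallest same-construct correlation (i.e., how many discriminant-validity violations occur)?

3

Convergent (same construct = procrastination): Scale A, Scale B.
Smallest convergent = 0.44. Discriminant values: 0.28, 0.58, 0.66, 0.66, 0.37; count ≥ 0.44 → 3.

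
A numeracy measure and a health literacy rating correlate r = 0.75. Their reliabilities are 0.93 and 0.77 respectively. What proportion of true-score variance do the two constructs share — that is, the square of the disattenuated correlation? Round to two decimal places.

0.79

Disattenuated r = 0.75 / √(0.93 × 0.77) = 0.75 / 0.8462 = 0.8863.
Shared true-score variance = 0.8863² = 0.7855 ≈ 0.79.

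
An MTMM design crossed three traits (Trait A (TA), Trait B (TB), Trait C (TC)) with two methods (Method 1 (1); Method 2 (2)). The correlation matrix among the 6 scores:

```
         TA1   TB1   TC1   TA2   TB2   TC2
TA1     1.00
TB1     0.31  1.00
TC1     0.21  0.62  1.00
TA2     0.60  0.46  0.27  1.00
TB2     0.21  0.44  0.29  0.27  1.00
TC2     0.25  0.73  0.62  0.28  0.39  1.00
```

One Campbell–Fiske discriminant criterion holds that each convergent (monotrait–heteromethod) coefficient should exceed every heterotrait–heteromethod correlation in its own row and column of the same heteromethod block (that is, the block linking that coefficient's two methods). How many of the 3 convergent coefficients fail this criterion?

Each convergent coefficient versus the relevant comparison correlations:
TA (methods 1·2): 0.60 vs {0.21, 0.46, 0.25, 0.27} → pass.
TB (methods 1·2): 0.44 vs {0.46, 0.21, 0.73, 0.29} → fail.
TC (methods 1·2): 0.62 vs {0.27, 0.25, 0.29, 0.73} → fail.
2 of 3 fail.

2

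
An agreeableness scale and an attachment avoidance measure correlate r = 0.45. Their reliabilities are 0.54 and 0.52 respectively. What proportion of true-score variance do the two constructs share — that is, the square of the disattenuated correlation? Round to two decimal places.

0.72

Disattenuated r = 0.45 / √(0.54 × 0.52) = 0.45 / 0.5299 = 0.8492.
Shared true-score variance = 0.8492² = 0.7211 ≈ 0.72.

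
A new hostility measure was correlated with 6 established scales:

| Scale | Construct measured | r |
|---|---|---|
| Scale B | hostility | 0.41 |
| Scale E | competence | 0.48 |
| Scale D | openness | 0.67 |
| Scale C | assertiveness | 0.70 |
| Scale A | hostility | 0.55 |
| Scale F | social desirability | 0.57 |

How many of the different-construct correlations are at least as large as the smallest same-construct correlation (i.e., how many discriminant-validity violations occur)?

Convergent (same construct = hostility): Scale B, Scale A.
Smallest convergent = 0.41. Discriminant values: 0.48, 0.67, 0.70, 0.57; count ≥ 0.41 → 4.

4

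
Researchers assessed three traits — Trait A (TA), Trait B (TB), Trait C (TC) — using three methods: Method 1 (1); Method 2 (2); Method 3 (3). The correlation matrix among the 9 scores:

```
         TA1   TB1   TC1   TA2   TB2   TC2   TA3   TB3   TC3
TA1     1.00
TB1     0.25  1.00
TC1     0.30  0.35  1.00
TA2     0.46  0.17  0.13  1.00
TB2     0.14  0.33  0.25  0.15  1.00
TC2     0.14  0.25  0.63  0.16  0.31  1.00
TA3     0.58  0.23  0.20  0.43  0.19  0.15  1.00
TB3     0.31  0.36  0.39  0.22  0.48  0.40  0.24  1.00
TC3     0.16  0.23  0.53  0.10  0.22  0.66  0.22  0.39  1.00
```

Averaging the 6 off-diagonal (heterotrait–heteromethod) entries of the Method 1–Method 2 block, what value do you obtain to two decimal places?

HTHM values (method 1 × method 2): 0.14, 0.14, 0.17, 0.25, 0.13, 0.25; mean = 1.08/6 = 0.18.

0.18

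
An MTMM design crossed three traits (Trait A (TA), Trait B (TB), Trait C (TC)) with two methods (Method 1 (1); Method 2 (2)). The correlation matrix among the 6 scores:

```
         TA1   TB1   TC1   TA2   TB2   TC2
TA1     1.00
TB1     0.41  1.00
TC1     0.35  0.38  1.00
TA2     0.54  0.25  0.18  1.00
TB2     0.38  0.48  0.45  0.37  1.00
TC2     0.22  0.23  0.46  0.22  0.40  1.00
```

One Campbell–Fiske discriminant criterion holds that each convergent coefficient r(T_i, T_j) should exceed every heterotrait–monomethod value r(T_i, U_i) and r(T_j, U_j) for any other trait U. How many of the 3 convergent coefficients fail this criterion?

0

Convergent coefficients and their comparison sets:
TA (methods 1·2): 0.54 vs {0.41, 0.37, 0.35, 0.22} → pass.
TB (methods 1·2): 0.48 vs {0.41, 0.37, 0.38, 0.40} → pass.
TC (methods 1·2): 0.46 vs {0.35, 0.22, 0.38, 0.40} → pass.
0 of 3 fail.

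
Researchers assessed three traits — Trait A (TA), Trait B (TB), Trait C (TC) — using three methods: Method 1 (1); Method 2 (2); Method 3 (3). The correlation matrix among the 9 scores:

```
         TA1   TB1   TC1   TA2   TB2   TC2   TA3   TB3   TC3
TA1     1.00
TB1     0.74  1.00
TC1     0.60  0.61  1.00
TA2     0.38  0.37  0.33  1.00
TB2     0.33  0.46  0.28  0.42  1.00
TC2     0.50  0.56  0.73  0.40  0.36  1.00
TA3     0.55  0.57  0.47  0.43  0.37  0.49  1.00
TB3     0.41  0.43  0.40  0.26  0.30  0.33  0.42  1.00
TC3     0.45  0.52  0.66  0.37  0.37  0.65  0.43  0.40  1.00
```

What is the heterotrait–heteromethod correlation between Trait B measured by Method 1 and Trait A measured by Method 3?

0.57

Different traits and methods: r(TB1, TA3) = 0.57.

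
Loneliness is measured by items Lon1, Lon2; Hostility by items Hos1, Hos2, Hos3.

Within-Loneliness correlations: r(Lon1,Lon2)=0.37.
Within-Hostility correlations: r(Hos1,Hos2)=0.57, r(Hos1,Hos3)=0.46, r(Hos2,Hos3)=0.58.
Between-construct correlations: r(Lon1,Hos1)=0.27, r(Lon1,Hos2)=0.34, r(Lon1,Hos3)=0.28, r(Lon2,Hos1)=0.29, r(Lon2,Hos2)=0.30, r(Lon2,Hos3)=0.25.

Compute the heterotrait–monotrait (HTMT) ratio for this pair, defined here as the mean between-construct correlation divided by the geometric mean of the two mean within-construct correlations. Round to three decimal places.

Between-construct mean = 1.73/6 = 0.2883.
Mean within-Lon = 0.37/1 = 0.3700; mean within-Hos = 1.61/3 = 0.5367.
Geometric mean = √(0.3700 × 0.5367) = 0.4456.
HTMT = 0.2883 / 0.4456 = 0.647.

0.647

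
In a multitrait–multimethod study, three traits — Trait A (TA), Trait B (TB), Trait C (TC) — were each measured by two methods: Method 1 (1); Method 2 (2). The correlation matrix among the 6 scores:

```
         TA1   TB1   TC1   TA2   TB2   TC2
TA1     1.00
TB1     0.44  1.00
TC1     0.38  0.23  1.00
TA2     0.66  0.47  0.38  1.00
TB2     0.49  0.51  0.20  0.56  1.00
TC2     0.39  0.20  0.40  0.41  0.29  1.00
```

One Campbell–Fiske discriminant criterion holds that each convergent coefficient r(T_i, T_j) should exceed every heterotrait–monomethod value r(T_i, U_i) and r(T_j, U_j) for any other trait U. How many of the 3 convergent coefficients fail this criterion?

Each convergent coefficient versus the relevant comparison correlations:
TA (methods 1·2): 0.66 vs {0.44, 0.56, 0.38, 0.41} → pass.
TB (methods 1·2): 0.51 vs {0.44, 0.56, 0.23, 0.29} → fail.
TC (methods 1·2): 0.40 vs {0.38, 0.41, 0.23, 0.29} → fail.
2 of 3 fail.

2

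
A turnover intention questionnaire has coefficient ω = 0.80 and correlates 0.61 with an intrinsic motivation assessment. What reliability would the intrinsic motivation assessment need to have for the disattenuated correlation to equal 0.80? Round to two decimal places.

0.73

r_true = r_obs / √(r_xx · r_yy) ⇒ 0.80 = 0.61 / √(0.80 · r_yy).
√(0.80 · r_yy) = 0.61 / 0.80 = 0.7625; 0.80 · r_yy = 0.5814; r_yy = 0.5814 / 0.80 ≈ 0.73.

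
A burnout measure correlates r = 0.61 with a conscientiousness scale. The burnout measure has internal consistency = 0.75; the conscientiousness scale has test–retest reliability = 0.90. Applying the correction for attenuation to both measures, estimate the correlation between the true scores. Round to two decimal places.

0.74

r_true = r_obs / √(r_xx · r_yy) = 0.61 / √(0.75 × 0.90) = 0.61 / √0.6750 = 0.61 / 0.8216 ≈ 0.74.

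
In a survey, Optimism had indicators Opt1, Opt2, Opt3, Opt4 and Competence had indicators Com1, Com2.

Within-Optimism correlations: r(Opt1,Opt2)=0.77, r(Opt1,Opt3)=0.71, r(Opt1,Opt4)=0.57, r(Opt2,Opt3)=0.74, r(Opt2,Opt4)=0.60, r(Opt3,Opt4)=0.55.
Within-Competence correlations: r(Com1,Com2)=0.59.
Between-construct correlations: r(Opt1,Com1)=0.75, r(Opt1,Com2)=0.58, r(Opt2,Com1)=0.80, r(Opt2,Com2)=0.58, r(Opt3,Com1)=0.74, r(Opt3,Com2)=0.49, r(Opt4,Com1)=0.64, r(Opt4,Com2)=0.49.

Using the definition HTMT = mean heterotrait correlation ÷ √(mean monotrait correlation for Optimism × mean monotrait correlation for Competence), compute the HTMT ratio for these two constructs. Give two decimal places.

Mean between = 5.07/8 = 0.6338.
Mean within-Opt = 3.94/6 = 0.6567; mean within-Com = 0.59/1 = 0.5900.
Geometric mean = √(0.6567 × 0.5900) = 0.6225.
HTMT = 0.6338 / 0.6225 = 1.02.

1.02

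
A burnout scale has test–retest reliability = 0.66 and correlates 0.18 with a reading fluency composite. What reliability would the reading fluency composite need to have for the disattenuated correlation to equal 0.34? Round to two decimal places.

r_true = r_obs / √(r_xx · r_yy) ⇒ 0.34 = 0.18 / √(0.66 · r_yy).
√(0.66 · r_yy) = 0.18 / 0.34 = 0.5294; 0.66 · r_yy = 0.2803; r_yy = 0.2803 / 0.66 ≈ 0.42.

0.42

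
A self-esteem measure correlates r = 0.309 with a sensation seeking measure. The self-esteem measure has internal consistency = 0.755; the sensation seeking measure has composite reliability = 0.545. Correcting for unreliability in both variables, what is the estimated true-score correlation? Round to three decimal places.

r_true = r_obs / √(r_xx · r_yy) = 0.309 / √(0.755 × 0.545) = 0.309 / √0.411475 = 0.309 / 0.6415 ≈ 0.482.

0.482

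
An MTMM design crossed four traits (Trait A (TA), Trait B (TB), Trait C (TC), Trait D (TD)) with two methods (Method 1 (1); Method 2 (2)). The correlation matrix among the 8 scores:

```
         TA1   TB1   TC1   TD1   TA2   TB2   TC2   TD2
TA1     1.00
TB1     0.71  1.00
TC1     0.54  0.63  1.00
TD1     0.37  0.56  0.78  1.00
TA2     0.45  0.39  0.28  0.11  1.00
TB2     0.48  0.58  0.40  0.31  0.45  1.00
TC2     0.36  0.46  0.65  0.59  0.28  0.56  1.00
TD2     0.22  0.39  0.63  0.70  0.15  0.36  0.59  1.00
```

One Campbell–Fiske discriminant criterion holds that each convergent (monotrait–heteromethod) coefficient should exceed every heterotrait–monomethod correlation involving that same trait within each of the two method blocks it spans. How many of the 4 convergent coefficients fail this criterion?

Checking each validity diagonal entry against its comparison values:
TA (methods 1·2): 0.45 vs {0.71, 0.45, 0.54, 0.28, 0.37, 0.15} → fail.
TB (methods 1·2): 0.58 vs {0.71, 0.45, 0.63, 0.56, 0.56, 0.36} → fail.
TC (methods 1·2): 0.65 vs {0.54, 0.28, 0.63, 0.56, 0.78, 0.59} → fail.
TD (methods 1·2): 0.70 vs {0.37, 0.15, 0.56, 0.36, 0.78, 0.59} → fail.
4 of 4 fail.

4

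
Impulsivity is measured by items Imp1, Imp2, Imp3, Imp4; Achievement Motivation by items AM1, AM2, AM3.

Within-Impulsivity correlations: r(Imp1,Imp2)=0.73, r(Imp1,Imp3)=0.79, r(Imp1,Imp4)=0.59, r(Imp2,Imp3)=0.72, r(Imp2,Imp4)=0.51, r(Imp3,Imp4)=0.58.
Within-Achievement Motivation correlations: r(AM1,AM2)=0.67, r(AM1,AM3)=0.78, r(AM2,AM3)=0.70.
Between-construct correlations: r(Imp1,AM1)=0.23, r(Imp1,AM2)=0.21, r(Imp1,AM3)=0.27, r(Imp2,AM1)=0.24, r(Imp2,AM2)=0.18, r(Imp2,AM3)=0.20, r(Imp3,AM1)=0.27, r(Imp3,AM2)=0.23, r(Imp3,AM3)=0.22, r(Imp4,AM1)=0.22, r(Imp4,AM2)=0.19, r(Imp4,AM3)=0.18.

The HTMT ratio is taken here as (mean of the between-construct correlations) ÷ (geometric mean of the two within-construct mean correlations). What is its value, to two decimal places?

Mean between = 2.64/12 = 0.2200.
Mean within-Imp = 3.92/6 = 0.6533; mean within-AM = 2.15/3 = 0.7167.
Geometric mean = √(0.6533 × 0.7167) = 0.6843.
HTMT = 0.2200 / 0.6843 = 0.32.

0.32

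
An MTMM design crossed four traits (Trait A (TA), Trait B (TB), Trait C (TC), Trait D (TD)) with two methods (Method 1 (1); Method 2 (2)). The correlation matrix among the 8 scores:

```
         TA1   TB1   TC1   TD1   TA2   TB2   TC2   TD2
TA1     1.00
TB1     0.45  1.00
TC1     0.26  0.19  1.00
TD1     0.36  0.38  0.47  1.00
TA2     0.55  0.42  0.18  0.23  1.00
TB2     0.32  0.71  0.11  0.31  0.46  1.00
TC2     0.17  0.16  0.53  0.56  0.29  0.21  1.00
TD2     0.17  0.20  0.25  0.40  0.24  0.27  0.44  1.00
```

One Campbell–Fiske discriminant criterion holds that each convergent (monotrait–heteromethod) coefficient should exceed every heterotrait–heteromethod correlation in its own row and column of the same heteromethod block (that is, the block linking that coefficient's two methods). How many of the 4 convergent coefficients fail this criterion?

2

Each convergent coefficient versus the relevant comparison correlations:
TA (methods 1·2): 0.55 vs {0.32, 0.42, 0.17, 0.18, 0.17, 0.23} → pass.
TB (methods 1·2): 0.71 vs {0.42, 0.32, 0.16, 0.11, 0.20, 0.31} → pass.
TC (methods 1·2): 0.53 vs {0.18, 0.17, 0.11, 0.16, 0.25, 0.56} → fail.
TD (methods 1·2): 0.40 vs {0.23, 0.17, 0.31, 0.20, 0.56, 0.25} → fail.
2 of 4 fail.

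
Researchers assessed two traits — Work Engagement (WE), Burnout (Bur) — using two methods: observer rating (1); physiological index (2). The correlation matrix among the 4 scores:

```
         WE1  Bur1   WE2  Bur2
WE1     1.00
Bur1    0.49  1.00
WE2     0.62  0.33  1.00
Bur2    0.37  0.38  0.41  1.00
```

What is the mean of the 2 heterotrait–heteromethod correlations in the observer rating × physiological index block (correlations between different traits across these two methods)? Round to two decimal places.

0.35

HTHM values (method 1 × method 2): 0.37, 0.33; mean = 0.70/2 = 0.35.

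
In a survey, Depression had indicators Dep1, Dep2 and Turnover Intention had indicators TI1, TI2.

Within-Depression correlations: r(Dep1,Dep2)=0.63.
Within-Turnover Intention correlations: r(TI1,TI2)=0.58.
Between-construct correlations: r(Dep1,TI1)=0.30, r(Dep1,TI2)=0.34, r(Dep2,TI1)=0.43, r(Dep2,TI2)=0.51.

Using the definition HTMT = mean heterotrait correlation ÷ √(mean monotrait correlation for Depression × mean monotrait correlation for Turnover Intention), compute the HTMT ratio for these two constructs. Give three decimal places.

Mean heterotrait r = 1.58/4 = 0.3950.
Mean within-Dep = 0.63/1 = 0.6300; mean within-TI = 0.58/1 = 0.5800.
Geometric mean = √(0.6300 × 0.5800) = 0.6045.
HTMT = 0.3950 / 0.6045 = 0.653.

0.653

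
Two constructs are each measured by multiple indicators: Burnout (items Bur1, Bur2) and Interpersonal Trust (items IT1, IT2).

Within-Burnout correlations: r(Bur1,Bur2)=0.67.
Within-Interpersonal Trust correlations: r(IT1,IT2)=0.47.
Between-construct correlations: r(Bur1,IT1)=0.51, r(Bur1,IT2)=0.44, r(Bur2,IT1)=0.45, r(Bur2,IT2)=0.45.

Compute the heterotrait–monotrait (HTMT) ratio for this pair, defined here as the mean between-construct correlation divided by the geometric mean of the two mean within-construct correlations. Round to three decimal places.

Mean between = 1.85/4 = 0.4625.
Mean within-Bur = 0.67/1 = 0.6700; mean within-IT = 0.47/1 = 0.4700.
Geometric mean = √(0.6700 × 0.4700) = 0.5612.
HTMT = 0.4625 / 0.5612 = 0.824.

0.824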